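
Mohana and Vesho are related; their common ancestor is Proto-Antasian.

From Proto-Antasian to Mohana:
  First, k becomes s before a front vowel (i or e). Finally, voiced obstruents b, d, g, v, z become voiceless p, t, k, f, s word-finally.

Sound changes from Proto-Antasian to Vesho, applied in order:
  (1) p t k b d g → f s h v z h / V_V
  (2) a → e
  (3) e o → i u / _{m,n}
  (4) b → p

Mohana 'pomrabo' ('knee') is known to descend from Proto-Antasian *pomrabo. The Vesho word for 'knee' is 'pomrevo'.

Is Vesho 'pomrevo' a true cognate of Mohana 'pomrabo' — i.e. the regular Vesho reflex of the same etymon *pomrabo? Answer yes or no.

no

Derive the expected Vesho reflex of *pomrabo:
Vesho: *pomrabo > pomravo > pomrevo > pumrevo  (by intervocalic lenition, vowel merger, pre-nasal raising)
The regular Vesho reflex would be 'pumrevo', but the attested form is 'pomrevo'. The correspondence is irregular, so they are not cognates (the Vesho form has a different source).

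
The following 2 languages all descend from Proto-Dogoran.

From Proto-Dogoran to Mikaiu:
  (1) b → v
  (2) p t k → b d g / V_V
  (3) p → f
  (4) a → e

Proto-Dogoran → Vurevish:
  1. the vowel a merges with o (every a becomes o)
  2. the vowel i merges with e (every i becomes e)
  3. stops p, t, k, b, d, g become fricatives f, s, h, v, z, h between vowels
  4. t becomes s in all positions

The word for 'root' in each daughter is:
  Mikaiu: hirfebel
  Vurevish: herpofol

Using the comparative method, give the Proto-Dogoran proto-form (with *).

*hirpapal

Position 7: Mikaiu has e, Vurevish has o. Taking the neighbouring segments as reconstructed: Mikaiu e could go back to *a or *e; Vurevish o could go back to *a or *o — the one source consistent with every daughter is *a.
Position 5: Mikaiu has e, Vurevish has o. Taking the neighbouring segments as reconstructed: Mikaiu e could go back to *a or *e; Vurevish o could go back to *a or *o — the one source consistent with every daughter is *a.
Position 4: Mikaiu has f, Vurevish has p. Vurevish preserves p here (none of its changes turn any other segment into p), so the proto-segment is *p.
Continuing position by position gives *hirpapal; check it forward:
Mikaiu: *hirpapal
  hirpapal (rule 1 does not apply)
  hirpapal → hirpabal   [intervocalic voicing]
  hirpabal → hirfabal   [unconditioned shift]
  hirfabal → hirfebel   [vowel merger]
  giving Mikaiu hirfebel.
Vurevish: *hirpapal > hirpopol > herpopol > herpofol  (by vowel merger, vowel merger, intervocalic lenition)
*hirpapal is the unique common source.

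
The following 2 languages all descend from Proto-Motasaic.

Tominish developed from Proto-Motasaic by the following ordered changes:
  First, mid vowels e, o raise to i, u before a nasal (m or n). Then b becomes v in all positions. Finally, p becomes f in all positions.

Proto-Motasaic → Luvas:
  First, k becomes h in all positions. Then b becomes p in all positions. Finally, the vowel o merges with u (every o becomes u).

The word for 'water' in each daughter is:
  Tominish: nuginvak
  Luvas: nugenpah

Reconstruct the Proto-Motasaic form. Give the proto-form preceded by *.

Position 4: Tominish has i, Luvas has e. Luvas preserves e here (none of its changes turn any other segment into e), so the proto-segment is *e.
Position 6: Tominish has v, Luvas has p. Taking the neighbouring segments as reconstructed: Tominish v could go back to *b or *v; Luvas p could go back to *p or *b — the one source consistent with every daughter is *b.
Position 8: Tominish has k, Luvas has h. Tominish preserves k here (none of its changes turn any other segment into k), so the proto-segment is *k.
Continuing position by position gives *nugenbak; check it forward:
Tominish: *nugenbak
  nugenbak → nuginbak   [pre-nasal raising]
  nuginbak → nuginvak   [unconditioned shift]
  nuginvak (rule 3 does not apply)
  giving Tominish nuginvak.
Luvas: *nugenbak > nugenbah > nugenpah  (by unconditioned shift, unconditioned shift)
*nugenbak is the unique common source.

*nugenbak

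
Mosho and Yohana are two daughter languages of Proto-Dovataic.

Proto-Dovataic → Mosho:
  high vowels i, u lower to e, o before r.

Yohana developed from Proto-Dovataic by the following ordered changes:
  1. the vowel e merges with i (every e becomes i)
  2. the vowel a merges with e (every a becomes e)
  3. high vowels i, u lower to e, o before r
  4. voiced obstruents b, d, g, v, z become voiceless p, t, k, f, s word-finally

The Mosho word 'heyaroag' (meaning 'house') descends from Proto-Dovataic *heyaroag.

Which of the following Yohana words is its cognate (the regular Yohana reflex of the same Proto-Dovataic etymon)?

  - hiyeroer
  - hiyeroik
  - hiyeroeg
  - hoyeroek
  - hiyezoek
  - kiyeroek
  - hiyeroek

hiyeroek

Yohana: *heyaroag > hiyaroag > hiyeroeg > hiyeroek  (by vowel merger, vowel merger, final devoicing)
Among the options, 'hiyeroek' alone shows every Yohana change applied in order.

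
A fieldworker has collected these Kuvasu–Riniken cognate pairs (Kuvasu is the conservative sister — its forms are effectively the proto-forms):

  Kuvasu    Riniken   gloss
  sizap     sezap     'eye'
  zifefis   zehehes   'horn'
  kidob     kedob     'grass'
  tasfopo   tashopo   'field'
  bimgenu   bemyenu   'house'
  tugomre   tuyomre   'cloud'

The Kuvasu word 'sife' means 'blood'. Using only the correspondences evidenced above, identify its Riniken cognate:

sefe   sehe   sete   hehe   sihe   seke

zifefis ~ zehehes — Kuvasu i corresponds to Riniken e after a consonant, before a labial obstruent.
zifefis ~ zehehes — Kuvasu f corresponds to Riniken h between vowels (before a front vowel).
Applying these to Kuvasu 'sife':
  sife → sefe   (i→e after a consonant, before a labial obstruent)
  sefe → sehe   (f→h between vowels (before a front vowel))
So the Riniken cognate is 'sehe'.

sehe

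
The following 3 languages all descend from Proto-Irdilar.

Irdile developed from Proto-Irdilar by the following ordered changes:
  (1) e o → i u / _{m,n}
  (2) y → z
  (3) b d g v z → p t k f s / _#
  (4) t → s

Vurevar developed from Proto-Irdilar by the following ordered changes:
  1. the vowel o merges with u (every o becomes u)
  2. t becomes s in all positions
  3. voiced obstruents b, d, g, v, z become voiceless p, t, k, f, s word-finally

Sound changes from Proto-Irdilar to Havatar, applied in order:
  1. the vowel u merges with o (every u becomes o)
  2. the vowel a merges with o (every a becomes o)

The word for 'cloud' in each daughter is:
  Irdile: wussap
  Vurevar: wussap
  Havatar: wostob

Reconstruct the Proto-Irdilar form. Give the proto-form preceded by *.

*wustab

Position 2: Irdile has u, Vurevar has u, Havatar has o. Taking the neighbouring segments as reconstructed: Irdile u can only go back to *u; Vurevar u could go back to *o or *u; Havatar o could go back to *a or *o or *u — the one source consistent with every daughter is *u.
Position 6: Irdile has p, Vurevar has p, Havatar has b. Havatar preserves b here (none of its changes turn any other segment into b), so the proto-segment is *b.
Position 5: Irdile has a, Vurevar has a, Havatar has o. Irdile preserves a here (none of its changes turn any other segment into a), so the proto-segment is *a.
Verify the candidate proto-form against each daughter:
Irdile: *wustab
  wustab (rule 1 does not apply)
  wustab (rule 2 does not apply)
  wustab → wustap   [final devoicing]
  wustap → wussap   [unconditioned shift]
  giving Irdile wussap.
Vurevar: start from *wustab.
  rule 1: no change — wustab
  rule 2 (unconditioned shift): wustab → wussab
  rule 3 (final devoicing): wussab → wussap
  ⇒ Vurevar wussap
Havatar: start from *wustab.
  rule 1 (vowel merger): wustab → wostab
  rule 2 (vowel merger): wostab → wostob
  ⇒ Havatar wostob
No other proto-form is consistent with every reflex, so the reconstruction is *wustab.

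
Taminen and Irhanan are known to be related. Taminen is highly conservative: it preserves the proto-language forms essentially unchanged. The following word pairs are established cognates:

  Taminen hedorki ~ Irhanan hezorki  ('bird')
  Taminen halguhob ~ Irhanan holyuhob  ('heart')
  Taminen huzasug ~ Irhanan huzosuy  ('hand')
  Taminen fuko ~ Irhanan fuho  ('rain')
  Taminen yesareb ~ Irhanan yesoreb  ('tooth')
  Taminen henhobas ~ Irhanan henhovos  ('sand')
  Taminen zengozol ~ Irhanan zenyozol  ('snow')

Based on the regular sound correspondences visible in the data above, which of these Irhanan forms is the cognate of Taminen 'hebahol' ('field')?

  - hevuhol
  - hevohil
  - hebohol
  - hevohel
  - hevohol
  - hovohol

henhobas ~ henhovos — Taminen b corresponds to Irhanan v between vowels (before a back vowel).
halguhob ~ holyuhob, huzasug ~ huzosuy — Taminen a corresponds to Irhanan o after a consonant, before a consonant other than r, m, n, p, b, f, v.
Applying these to Taminen 'hebahol':
  hebahol → hevahol   (b→v between vowels (before a back vowel))
  hevahol → hevohol   (a→o after a consonant, before a consonant other than r, m, n, p, b, f, v)
So the Irhanan cognate is 'hevohol'.

hevohol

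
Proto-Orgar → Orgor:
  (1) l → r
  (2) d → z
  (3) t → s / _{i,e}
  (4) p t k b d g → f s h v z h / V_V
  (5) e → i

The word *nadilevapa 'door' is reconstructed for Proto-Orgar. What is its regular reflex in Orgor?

nazirivafa

Orgor: start from *nadilevapa.
  rule 1 (unconditioned shift): nadilevapa → nadirevapa
  rule 2 (unconditioned shift): nadirevapa → nazirevapa
  rule 3: no change — nazirevapa
  rule 4 (intervocalic lenition): nazirevapa → nazirevafa
  rule 5 (vowel merger): nazirevafa → nazirivafa
  ⇒ Orgor nazirivafa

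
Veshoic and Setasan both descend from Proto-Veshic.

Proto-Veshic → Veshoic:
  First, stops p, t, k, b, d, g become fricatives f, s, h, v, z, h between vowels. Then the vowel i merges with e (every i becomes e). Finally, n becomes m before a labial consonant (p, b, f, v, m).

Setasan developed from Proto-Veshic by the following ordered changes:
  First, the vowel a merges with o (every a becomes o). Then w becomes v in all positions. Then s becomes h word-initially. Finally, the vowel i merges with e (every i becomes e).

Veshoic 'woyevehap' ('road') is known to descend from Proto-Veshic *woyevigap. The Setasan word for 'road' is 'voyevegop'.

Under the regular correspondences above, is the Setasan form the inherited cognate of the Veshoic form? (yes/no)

Derive the expected Setasan reflex of *woyevigap:
Setasan: start from *woyevigap.
  rule 1 (vowel merger): woyevigap → woyevigop
  rule 2 (unconditioned shift): woyevigop → voyevigop
  rule 3: no change — voyevigop
  rule 4 (vowel merger): voyevigop → voyevegop
  ⇒ Setasan voyevegop
Setasan 'voyevegop' matches the regular reflex exactly, so the pair is cognate.

yes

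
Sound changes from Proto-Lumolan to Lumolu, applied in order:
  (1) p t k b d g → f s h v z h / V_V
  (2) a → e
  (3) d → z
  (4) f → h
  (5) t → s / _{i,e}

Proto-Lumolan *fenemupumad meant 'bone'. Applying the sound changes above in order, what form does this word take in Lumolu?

henemuhumez

Lumolu: *fenemupumad > fenemufumad > fenemufumed > fenemufumez > henemuhumez  (by intervocalic lenition, vowel merger, unconditioned shift, unconditioned shift)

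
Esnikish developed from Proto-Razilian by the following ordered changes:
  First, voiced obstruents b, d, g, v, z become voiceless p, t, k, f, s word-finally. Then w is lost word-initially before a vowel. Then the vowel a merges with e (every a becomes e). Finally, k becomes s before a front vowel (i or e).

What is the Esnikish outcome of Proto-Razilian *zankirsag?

Esnikish: start from *zankirsag.
  rule 1 (final devoicing): zankirsag → zankirsak
  rule 2: no change — zankirsak
  rule 3 (vowel merger): zankirsak → zenkirsek
  rule 4 (palatalisation): zenkirsek → zensirsek
  ⇒ Esnikish zensirsek

zensirsek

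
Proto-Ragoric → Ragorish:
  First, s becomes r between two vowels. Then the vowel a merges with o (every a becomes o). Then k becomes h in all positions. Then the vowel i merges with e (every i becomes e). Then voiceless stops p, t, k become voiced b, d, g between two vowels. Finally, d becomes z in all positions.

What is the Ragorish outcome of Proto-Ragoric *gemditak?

Ragorish: *gemditak
  gemditak (rule 1 does not apply)
  gemditak → gemditok   [vowel merger]
  gemditok → gemditoh   [unconditioned shift]
  gemditoh → gemdetoh   [vowel merger]
  gemdetoh → gemdedoh   [intervocalic voicing]
  gemdedoh → gemzezoh   [unconditioned shift]
  giving Ragorish gemzezoh.

gemzezoh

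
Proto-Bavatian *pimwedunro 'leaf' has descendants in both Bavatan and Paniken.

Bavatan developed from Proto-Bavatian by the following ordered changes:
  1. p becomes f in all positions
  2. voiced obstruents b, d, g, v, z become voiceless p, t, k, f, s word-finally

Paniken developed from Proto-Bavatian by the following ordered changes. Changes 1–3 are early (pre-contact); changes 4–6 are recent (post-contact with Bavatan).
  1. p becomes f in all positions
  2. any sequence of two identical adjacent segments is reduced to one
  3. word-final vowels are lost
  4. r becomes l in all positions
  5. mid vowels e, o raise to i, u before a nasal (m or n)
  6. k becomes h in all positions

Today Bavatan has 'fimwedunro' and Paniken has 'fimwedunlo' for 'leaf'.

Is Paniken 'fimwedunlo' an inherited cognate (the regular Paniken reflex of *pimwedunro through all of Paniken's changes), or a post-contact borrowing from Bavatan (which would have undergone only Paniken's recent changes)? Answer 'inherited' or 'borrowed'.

If inherited, *pimwedunro would pass through all of Paniken's changes:
Paniken: start from *pimwedunro.
  rule 1 (unconditioned shift): pimwedunro → fimwedunro
  rule 2: no change — fimwedunro
  rule 3 (apocope): fimwedunro → fimwedunr
  rule 4 (unconditioned shift): fimwedunr → fimwedunl
  rule 5: no change — fimwedunl
  rule 6: no change — fimwedunl
  ⇒ Paniken fimwedunl
If borrowed from Bavatan 'fimwedunro' after the early changes, it would undergo only the recent ones:
  rule 4 (unconditioned shift): fimwedunro → fimwedunlo
  rule 5 (pre-nasal raising): no change (fimwedunlo)
  rule 6 (unconditioned shift): no change (fimwedunlo)
  ⇒ as a loan: fimwedunlo
Paniken 'fimwedunlo' matches the loan outcome 'fimwedunlo', not the inherited 'fimwedunl' — it skipped the early Paniken changes, so it was borrowed from Bavatan.

borrowed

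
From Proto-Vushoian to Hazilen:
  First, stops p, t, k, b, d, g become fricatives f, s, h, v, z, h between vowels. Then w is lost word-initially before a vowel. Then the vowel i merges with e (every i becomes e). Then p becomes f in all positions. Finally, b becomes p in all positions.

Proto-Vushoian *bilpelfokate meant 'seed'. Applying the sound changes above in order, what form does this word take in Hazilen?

pelfelfohase

Hazilen: start from *bilpelfokate.
  rule 1 (intervocalic lenition): bilpelfokate → bilpelfohase
  rule 2: no change — bilpelfohase
  rule 3 (vowel merger): bilpelfohase → belpelfohase
  rule 4 (unconditioned shift): belpelfohase → belfelfohase
  rule 5 (unconditioned shift): belfelfohase → pelfelfohase
  ⇒ Hazilen pelfelfohase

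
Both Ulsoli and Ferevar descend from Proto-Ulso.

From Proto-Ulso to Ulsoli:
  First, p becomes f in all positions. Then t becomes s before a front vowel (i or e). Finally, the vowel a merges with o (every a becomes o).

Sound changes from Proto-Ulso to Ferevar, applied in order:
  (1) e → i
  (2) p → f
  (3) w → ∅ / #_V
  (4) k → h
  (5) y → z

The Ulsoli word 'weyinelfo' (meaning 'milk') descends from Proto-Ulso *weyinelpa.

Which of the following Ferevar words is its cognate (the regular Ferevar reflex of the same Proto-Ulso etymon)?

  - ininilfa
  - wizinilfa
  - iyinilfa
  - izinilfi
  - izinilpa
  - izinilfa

Ferevar: start from *weyinelpa.
  rule 1 (vowel merger): weyinelpa → wiyinilpa
  rule 2 (unconditioned shift): wiyinilpa → wiyinilfa
  rule 3 (glide loss): wiyinilfa → iyinilfa
  rule 4: no change — iyinilfa
  rule 5 (unconditioned shift): iyinilfa → izinilfa
  ⇒ Ferevar izinilfa
The other candidates each miss or misapply at least one Ferevar change.

izinilfa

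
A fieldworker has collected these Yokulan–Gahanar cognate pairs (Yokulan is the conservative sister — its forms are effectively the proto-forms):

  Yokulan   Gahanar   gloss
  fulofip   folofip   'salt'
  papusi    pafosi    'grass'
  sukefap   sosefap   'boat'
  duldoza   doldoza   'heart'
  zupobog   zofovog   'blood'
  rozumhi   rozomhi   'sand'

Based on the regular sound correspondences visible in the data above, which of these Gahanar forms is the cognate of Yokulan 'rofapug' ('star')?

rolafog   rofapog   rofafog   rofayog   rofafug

papusi ~ pafosi — Yokulan p corresponds to Gahanar f between vowels (before a back vowel).
fulofip ~ folofip, papusi ~ pafosi — Yokulan u corresponds to Gahanar o after a consonant, before a consonant other than r, m, n, p, b, f, v.
Applying these to Yokulan 'rofapug':
  rofapug → rofafug   (p→f between vowels (before a back vowel))
  rofafug → rofafog   (u→o after a consonant, before a consonant other than r, m, n, p, b, f, v)
So the Gahanar cognate is 'rofafog'.

rofafog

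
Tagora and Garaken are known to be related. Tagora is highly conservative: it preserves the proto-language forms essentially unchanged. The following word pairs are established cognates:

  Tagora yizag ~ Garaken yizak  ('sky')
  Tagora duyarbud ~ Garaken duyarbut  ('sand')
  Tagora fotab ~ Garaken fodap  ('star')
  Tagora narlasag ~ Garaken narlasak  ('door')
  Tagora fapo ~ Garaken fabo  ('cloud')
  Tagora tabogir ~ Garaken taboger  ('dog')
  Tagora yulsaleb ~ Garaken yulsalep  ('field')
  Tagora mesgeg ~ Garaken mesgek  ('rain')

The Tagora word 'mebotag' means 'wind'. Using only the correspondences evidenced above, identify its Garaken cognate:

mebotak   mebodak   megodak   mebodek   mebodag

mebodak

fotab ~ fodap — Tagora t corresponds to Garaken d between vowels (before a back vowel).
yizag ~ yizak, narlasag ~ narlasak — Tagora g corresponds to Garaken k word-finally.
Applying these to Tagora 'mebotag':
  mebotag → mebodag   (t→d between vowels (before a back vowel))
  mebodag → mebodak   (g→k word-finally)
So the Garaken cognate is 'mebodak'.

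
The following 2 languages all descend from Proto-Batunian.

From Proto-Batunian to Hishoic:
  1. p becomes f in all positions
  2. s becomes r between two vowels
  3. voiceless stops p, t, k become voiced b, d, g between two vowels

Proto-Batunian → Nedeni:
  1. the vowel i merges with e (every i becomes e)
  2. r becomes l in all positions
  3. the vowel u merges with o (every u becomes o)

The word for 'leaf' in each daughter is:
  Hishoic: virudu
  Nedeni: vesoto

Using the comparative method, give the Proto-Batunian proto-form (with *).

Position 2: Hishoic has i, Nedeni has e. Hishoic preserves i here (none of its changes turn any other segment into i), so the proto-segment is *i.
Position 4: Hishoic has u, Nedeni has o. Hishoic preserves u here (none of its changes turn any other segment into u), so the proto-segment is *u.
This points to *visutu. Verify forward in each daughter:
Hishoic: *visutu
  visutu (rule 1 does not apply)
  visutu → virutu   [rhotacism]
  virutu → virudu   [intervocalic voicing]
  giving Hishoic virudu.
Nedeni: *visutu
  visutu → vesutu   [vowel merger]
  vesutu (rule 2 does not apply)
  vesutu → vesoto   [vowel merger]
  giving Nedeni vesoto.
Only *visutu yields all of Hishoic virudu, Nedeni vesoto.

*visutu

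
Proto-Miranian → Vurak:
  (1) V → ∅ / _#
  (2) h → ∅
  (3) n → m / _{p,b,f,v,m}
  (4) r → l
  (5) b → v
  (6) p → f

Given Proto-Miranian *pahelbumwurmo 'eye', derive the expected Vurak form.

faelvumwulm

Vurak: start from *pahelbumwurmo.
  rule 1 (apocope): pahelbumwurmo → pahelbumwurm
  rule 2 (h-loss): pahelbumwurm → paelbumwurm
  rule 3: no change — paelbumwurm
  rule 4 (unconditioned shift): paelbumwurm → paelbumwulm
  rule 5 (unconditioned shift): paelbumwulm → paelvumwulm
  rule 6 (unconditioned shift): paelvumwulm → faelvumwulm
  ⇒ Vurak faelvumwulm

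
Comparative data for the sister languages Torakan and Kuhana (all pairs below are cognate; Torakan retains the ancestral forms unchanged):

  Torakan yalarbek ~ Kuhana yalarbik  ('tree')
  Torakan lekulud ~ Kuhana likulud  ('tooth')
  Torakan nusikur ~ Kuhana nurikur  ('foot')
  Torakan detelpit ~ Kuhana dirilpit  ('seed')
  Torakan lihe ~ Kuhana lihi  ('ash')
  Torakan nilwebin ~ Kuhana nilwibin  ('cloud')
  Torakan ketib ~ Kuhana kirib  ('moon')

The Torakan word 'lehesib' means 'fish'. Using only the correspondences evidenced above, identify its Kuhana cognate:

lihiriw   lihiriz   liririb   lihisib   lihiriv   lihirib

lihirib

yalarbek ~ yalarbik, lekulud ~ likulud — Torakan e corresponds to Kuhana i after a consonant, before a consonant other than r, m, n, p, b, f, v.
nusikur ~ nurikur — Torakan s corresponds to Kuhana r between vowels (before a front vowel).
Applying these to Torakan 'lehesib':
  lehesib → lihesib   (e→i after a consonant, before a consonant other than r, m, n, p, b, f, v)
  lihesib → lihisib   (e→i after a consonant, before a consonant other than r, m, n, p, b, f, v)
  lihisib → lihirib   (s→r between vowels (before a front vowel))
So the Kuhana cognate is 'lihirib'.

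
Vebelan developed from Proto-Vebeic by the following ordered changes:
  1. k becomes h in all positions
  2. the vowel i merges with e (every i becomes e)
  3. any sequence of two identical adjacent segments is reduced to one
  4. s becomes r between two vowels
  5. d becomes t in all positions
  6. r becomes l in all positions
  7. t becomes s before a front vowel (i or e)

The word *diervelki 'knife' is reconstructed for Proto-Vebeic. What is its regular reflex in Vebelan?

Vebelan: *diervelki > diervelhi > deervelhe > dervelhe > tervelhe > telvelhe > selvelhe  (by unconditioned shift, vowel merger, degemination, unconditioned shift, unconditioned shift, palatalisation)

selvelhe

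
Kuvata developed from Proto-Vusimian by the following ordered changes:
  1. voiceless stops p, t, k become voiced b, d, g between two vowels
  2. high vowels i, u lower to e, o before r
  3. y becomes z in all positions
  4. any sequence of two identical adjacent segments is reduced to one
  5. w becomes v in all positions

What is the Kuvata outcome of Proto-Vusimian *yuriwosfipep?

Kuvata: *yuriwosfipep > yuriwosfibep > yoriwosfibep > zoriwosfibep > zorivosfibep  (by intervocalic voicing, pre-rhotic lowering, unconditioned shift, unconditioned shift)

zorivosfibep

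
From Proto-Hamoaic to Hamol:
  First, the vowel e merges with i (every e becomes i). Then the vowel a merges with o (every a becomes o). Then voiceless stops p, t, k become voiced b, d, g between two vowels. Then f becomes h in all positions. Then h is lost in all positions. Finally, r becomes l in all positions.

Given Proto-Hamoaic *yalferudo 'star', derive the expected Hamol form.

yoliludo

Hamol: *yalferudo > yalfirudo > yolfirudo > yolhirudo > yolirudo > yoliludo  (by vowel merger, vowel merger, unconditioned shift, h-loss, unconditioned shift)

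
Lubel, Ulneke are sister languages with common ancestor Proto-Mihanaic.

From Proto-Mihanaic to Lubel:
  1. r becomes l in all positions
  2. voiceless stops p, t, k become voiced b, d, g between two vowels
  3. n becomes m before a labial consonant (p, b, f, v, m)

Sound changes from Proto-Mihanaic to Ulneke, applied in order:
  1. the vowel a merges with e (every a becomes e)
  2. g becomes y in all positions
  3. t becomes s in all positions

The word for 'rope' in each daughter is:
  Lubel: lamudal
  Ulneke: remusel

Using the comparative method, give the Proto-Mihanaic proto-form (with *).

*ramutal

Position 5: Lubel has d, Ulneke has s. Taking the neighbouring segments as reconstructed: Lubel d could go back to *t or *d; Ulneke s could go back to *t or *s — the one source consistent with every daughter is *t.
Position 2: Lubel has a, Ulneke has e. Lubel preserves a here (none of its changes turn any other segment into a), so the proto-segment is *a.
This points to *ramutal. Verify forward in each daughter:
Lubel: *ramutal
  ramutal → lamutal   [unconditioned shift]
  lamutal → lamudal   [intervocalic voicing]
  lamudal (rule 3 does not apply)
  giving Lubel lamudal.
Ulneke: *ramutal > remutel > remusel  (by vowel merger, unconditioned shift)
*ramutal is the unique common source.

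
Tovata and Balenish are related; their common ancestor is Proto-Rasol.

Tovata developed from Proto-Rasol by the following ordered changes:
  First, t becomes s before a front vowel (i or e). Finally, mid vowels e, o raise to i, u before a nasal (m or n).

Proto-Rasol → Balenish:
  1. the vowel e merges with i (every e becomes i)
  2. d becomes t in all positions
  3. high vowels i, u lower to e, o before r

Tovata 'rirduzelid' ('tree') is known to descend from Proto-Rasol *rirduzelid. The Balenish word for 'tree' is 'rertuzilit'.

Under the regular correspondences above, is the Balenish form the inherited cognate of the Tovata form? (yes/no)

yes

Derive the expected Balenish reflex of *rirduzelid:
Balenish: *rirduzelid > rirduzilid > rirtuzilit > rertuzilit  (by vowel merger, unconditioned shift, pre-rhotic lowering)
Balenish 'rertuzilit' matches the regular reflex exactly, so the pair is cognate.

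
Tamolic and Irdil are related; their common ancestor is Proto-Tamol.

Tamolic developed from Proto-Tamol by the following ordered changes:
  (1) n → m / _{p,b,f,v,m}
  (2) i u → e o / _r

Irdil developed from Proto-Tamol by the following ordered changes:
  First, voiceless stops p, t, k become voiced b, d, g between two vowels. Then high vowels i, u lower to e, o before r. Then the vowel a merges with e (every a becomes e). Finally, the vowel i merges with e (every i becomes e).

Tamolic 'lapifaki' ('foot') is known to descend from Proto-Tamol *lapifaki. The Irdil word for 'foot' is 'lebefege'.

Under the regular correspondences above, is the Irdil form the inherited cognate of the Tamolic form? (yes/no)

Derive the expected Irdil reflex of *lapifaki:
Irdil: start from *lapifaki.
  rule 1 (intervocalic voicing): lapifaki → labifagi
  rule 2: no change — labifagi
  rule 3 (vowel merger): labifagi → lebifegi
  rule 4 (vowel merger): lebifegi → lebefege
  ⇒ Irdil lebefege
Irdil 'lebefege' matches the regular reflex exactly, so the pair is cognate.

yes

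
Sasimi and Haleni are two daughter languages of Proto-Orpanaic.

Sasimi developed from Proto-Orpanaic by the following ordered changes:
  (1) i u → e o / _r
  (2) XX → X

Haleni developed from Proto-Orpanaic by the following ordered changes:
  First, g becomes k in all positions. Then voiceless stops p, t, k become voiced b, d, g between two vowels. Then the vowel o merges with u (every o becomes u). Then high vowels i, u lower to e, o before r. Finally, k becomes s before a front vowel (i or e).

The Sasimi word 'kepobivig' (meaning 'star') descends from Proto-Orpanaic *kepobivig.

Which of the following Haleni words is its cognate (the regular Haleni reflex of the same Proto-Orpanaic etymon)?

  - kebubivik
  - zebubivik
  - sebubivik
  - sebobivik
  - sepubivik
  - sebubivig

Haleni: *kepobivig
  kepobivig → kepobivik   [unconditioned shift]
  kepobivik → kebobivik   [intervocalic voicing]
  kebobivik → kebubivik   [vowel merger]
  kebubivik (rule 4 does not apply)
  kebubivik → sebubivik   [palatalisation]
  giving Haleni sebubivik.
Among the options, 'sebubivik' alone shows every Haleni change applied in order.

sebubivik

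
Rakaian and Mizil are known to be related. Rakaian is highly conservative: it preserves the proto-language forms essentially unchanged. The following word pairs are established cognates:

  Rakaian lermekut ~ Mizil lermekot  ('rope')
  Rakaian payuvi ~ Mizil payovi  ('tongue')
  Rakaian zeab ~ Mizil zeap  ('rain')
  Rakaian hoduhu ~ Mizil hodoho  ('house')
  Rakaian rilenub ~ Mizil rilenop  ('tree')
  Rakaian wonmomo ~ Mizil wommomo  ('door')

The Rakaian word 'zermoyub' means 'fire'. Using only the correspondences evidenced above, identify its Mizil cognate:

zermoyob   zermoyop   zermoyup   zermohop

zermoyop

rilenub ~ rilenop — Rakaian u corresponds to Mizil o after a consonant, before a labial obstruent.
zeab ~ zeap, rilenub ~ rilenop — Rakaian b corresponds to Mizil p word-finally.
Applying these to Rakaian 'zermoyub':
  zermoyub → zermoyob   (u→o after a consonant, before a labial obstruent)
  zermoyob → zermoyop   (b→p word-finally)
So the Mizil cognate is 'zermoyop'.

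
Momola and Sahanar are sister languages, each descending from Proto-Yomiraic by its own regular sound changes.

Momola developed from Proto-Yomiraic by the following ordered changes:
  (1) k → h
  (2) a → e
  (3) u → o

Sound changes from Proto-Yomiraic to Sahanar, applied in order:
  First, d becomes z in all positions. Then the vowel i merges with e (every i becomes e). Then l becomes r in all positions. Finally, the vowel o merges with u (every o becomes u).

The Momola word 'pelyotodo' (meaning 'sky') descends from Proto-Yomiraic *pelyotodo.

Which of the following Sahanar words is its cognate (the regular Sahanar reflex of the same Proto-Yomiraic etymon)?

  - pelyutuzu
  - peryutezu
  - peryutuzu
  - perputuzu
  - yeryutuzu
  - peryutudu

Sahanar: *pelyotodo > pelyotozo > peryotozo > peryutuzu  (by unconditioned shift, unconditioned shift, vowel merger)

peryutuzu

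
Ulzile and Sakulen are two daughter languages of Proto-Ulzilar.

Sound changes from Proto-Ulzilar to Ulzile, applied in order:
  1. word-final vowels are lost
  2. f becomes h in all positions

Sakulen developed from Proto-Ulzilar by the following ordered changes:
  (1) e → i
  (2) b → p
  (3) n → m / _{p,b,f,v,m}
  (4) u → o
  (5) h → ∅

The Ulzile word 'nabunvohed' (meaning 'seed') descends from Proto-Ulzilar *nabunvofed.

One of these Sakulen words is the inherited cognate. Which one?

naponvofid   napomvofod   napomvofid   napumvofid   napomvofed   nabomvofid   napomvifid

napomvofid

Sakulen: start from *nabunvofed.
  rule 1 (vowel merger): nabunvofed → nabunvofid
  rule 2 (unconditioned shift): nabunvofid → napunvofid
  rule 3 (nasal place assimilation): napunvofid → napumvofid
  rule 4 (vowel merger): napumvofid → napomvofid
  rule 5: no change — napomvofid
  ⇒ Sakulen napomvofid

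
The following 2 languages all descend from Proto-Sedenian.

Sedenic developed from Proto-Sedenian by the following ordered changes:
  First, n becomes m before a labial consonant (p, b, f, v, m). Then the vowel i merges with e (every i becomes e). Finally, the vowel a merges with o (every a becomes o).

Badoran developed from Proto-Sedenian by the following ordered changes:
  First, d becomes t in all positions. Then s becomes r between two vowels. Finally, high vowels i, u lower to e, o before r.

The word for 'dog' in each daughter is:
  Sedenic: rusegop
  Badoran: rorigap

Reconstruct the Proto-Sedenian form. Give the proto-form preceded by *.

Position 4: Sedenic has e, Badoran has i. Badoran preserves i here (none of its changes turn any other segment into i), so the proto-segment is *i.
Position 3: Sedenic has s, Badoran has r. Sedenic preserves s here (none of its changes turn any other segment into s), so the proto-segment is *s.
Position 2: Sedenic has u, Badoran has o. Sedenic preserves u here (none of its changes turn any other segment into u), so the proto-segment is *u.
Continuing position by position gives *rusigap; check it forward:
Sedenic: start from *rusigap.
  rule 1: no change — rusigap
  rule 2 (vowel merger): rusigap → rusegap
  rule 3 (vowel merger): rusegap → rusegop
  ⇒ Sedenic rusegop
Badoran: *rusigap
  rusigap (rule 1 does not apply)
  rusigap → rurigap   [rhotacism]
  rurigap → rorigap   [pre-rhotic lowering]
  giving Badoran rorigap.
*rusigap is the unique common source.

*rusigap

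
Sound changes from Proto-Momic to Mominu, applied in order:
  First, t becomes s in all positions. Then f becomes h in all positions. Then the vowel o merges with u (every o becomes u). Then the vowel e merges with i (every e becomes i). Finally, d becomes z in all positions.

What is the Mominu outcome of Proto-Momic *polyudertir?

Mominu: *polyudertir > polyudersir > pulyudersir > pulyudirsir > pulyuzirsir  (by unconditioned shift, vowel merger, vowel merger, unconditioned shift)

pulyuzirsir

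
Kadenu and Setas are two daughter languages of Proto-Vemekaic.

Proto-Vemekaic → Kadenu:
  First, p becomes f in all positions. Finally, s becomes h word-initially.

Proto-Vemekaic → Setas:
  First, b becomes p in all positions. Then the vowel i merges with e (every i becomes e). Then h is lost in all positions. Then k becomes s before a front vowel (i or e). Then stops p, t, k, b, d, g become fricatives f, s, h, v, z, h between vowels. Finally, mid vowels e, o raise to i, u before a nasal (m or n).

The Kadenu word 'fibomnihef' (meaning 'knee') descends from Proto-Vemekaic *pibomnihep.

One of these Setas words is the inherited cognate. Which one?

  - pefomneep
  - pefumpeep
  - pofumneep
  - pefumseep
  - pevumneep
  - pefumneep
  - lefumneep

pefumneep

Setas: start from *pibomnihep.
  rule 1 (unconditioned shift): pibomnihep → pipomnihep
  rule 2 (vowel merger): pipomnihep → pepomnehep
  rule 3 (h-loss): pepomnehep → pepomneep
  rule 4: no change — pepomneep
  rule 5 (intervocalic lenition): pepomneep → pefomneep
  rule 6 (pre-nasal raising): pefomneep → pefumneep
  ⇒ Setas pefumneep
Only 'pefumneep' matches the regular Setas development of *pibomnihep.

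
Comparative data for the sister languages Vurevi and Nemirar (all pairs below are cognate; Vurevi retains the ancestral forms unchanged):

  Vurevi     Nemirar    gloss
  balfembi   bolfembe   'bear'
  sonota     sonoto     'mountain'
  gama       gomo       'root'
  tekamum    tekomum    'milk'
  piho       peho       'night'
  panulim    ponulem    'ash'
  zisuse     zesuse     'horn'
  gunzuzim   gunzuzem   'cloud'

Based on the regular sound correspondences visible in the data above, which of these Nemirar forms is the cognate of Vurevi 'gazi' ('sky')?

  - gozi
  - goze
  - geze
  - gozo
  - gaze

goze

balfembi ~ bolfembe — Vurevi a corresponds to Nemirar o after a consonant, before a consonant other than r, m, n, p, b, f, v.
balfembi ~ bolfembe — Vurevi i corresponds to Nemirar e word-finally.
Applying these to Vurevi 'gazi':
  gazi → gozi   (a→o after a consonant, before a consonant other than r, m, n, p, b, f, v)
  gozi → goze   (i→e word-finally)
So the Nemirar cognate is 'goze'.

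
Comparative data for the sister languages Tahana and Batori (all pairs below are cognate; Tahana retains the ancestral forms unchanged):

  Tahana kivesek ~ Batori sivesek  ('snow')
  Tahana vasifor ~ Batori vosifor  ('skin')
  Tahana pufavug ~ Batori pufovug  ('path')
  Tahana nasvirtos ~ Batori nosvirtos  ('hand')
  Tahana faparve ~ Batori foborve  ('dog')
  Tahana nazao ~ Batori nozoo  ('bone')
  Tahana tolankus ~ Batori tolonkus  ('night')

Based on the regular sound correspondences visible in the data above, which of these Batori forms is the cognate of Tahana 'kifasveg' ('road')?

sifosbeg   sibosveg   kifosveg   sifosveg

sifosveg

kivesek ~ sivesek — Tahana k corresponds to Batori s word-initially before a front vowel.
vasifor ~ vosifor, nasvirtos ~ nosvirtos — Tahana a corresponds to Batori o after a consonant, before a consonant other than r, m, n, p, b, f, v.
Applying these to Tahana 'kifasveg':
  kifasveg → sifasveg   (k→s word-initially before a front vowel)
  sifasveg → sifosveg   (a→o after a consonant, before a consonant other than r, m, n, p, b, f, v)
So the Batori cognate is 'sifosveg'.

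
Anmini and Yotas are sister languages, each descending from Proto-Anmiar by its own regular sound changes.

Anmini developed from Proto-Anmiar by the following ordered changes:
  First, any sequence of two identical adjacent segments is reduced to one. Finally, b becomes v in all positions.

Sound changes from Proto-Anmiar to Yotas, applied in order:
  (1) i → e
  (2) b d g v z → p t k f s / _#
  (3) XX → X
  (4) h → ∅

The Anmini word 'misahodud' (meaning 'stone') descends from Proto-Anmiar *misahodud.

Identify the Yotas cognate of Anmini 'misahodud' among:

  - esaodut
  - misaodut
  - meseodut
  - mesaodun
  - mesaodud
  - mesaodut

mesaodut

Yotas: *misahodud > mesahodud > mesahodut > mesaodut  (by vowel merger, final devoicing, h-loss)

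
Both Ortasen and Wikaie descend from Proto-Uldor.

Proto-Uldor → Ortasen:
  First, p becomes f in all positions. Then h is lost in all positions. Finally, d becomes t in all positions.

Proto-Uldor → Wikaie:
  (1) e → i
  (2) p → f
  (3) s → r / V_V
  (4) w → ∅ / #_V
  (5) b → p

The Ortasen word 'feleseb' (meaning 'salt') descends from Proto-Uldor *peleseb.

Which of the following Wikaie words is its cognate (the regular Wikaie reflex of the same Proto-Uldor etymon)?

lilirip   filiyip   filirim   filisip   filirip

filirip

Wikaie: *peleseb
  peleseb → pilisib   [vowel merger]
  pilisib → filisib   [unconditioned shift]
  filisib → filirib   [rhotacism]
  filirib (rule 4 does not apply)
  filirib → filirip   [unconditioned shift]
  giving Wikaie filirip.
Only 'filirip' matches the regular Wikaie development of *peleseb.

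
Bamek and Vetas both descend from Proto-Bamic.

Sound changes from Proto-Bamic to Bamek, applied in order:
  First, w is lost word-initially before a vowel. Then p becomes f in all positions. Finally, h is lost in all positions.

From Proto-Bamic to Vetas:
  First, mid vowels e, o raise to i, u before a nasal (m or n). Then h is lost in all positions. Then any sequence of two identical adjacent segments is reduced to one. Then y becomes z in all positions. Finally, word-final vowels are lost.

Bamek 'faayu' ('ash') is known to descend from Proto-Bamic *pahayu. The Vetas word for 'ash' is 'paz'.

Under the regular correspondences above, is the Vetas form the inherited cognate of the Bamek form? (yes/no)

yes

Derive the expected Vetas reflex of *pahayu:
Vetas: *pahayu
  pahayu (rule 1 does not apply)
  pahayu → paayu   [h-loss]
  paayu → payu   [degemination]
  payu → pazu   [unconditioned shift]
  pazu → paz   [apocope]
  giving Vetas paz.
Vetas 'paz' matches the regular reflex exactly, so the pair is cognate.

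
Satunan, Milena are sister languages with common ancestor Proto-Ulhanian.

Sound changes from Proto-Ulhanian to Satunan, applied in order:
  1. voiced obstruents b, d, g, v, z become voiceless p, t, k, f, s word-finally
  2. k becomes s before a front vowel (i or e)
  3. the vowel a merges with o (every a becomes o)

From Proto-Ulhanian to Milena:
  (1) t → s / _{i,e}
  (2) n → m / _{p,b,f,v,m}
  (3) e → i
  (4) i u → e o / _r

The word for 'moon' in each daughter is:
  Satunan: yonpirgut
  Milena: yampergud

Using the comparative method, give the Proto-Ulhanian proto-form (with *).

*yanpirgud

Position 9: Satunan has t, Milena has d. Milena preserves d here (none of its changes turn any other segment into d), so the proto-segment is *d.
Position 5: Satunan has i, Milena has e. Satunan preserves i here (none of its changes turn any other segment into i), so the proto-segment is *i.
Continuing position by position gives *yanpirgud; check it forward:
Satunan: *yanpirgud > yanpirgut > yonpirgut  (by final devoicing, vowel merger)
Milena: *yanpirgud
  yanpirgud (rule 1 does not apply)
  yanpirgud → yampirgud   [nasal place assimilation]
  yampirgud (rule 3 does not apply)
  yampirgud → yampergud   [pre-rhotic lowering]
  giving Milena yampergud.
*yanpirgud is the unique common source.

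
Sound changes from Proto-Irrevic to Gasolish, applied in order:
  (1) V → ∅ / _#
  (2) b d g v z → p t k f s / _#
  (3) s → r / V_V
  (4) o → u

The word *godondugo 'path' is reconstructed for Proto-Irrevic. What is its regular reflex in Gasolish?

Gasolish: start from *godondugo.
  rule 1 (apocope): godondugo → godondug
  rule 2 (final devoicing): godondug → godonduk
  rule 3: no change — godonduk
  rule 4 (vowel merger): godonduk → gudunduk
  ⇒ Gasolish gudunduk

gudunduk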